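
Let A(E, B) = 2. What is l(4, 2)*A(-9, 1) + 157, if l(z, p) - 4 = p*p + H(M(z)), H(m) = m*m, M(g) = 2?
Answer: 181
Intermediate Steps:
H(m) = m²
l(z, p) = 8 + p² (l(z, p) = 4 + (p*p + 2²) = 4 + (p² + 4) = 4 + (4 + p²) = 8 + p²)
l(4, 2)*A(-9, 1) + 157 = (8 + 2²)*2 + 157 = (8 + 4)*2 + 157 = 12*2 + 157 = 24 + 157 = 181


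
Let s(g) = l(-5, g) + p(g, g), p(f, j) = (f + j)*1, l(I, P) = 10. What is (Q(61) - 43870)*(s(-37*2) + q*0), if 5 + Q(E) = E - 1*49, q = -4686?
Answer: 6053094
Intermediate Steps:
p(f, j) = f + j
s(g) = 10 + 2*g (s(g) = 10 + (g + g) = 10 + 2*g)
Q(E) = -54 + E (Q(E) = -5 + (E - 1*49) = -5 + (E - 49) = -5 + (-49 + E) = -54 + E)
(Q(61) - 43870)*(s(-37*2) + q*0) = ((-54 + 61) - 43870)*((10 + 2*(-37*2)) - 4686*0) = (7 - 43870)*((10 + 2*(-74)) + 0) = -43863*((10 - 148) + 0) = -43863*(-138 + 0) = -43863*(-138) = 6053094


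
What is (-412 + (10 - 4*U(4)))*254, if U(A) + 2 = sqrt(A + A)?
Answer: -100076 - 2032*sqrt(2) ≈ -1.0295e+5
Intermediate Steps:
U(A) = -2 + sqrt(2)*sqrt(A) (U(A) = -2 + sqrt(A + A) = -2 + sqrt(2*A) = -2 + sqrt(2)*sqrt(A))
(-412 + (10 - 4*U(4)))*254 = (-412 + (10 - 4*(-2 + sqrt(2)*sqrt(4))))*254 = (-412 + (10 - 4*(-2 + sqrt(2)*2)))*254 = (-412 + (10 - 4*(-2 + 2*sqrt(2))))*254 = (-412 + (10 + (8 - 8*sqrt(2))))*254 = (-412 + (18 - 8*sqrt(2)))*254 = (-394 - 8*sqrt(2))*254 = -100076 - 2032*sqrt(2)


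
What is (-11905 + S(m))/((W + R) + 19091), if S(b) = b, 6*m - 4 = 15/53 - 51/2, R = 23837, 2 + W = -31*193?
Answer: -7573829/23495748 ≈ -0.32235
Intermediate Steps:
W = -5985 (W = -2 - 31*193 = -2 - 5983 = -5985)
m = -2249/636 (m = ⅔ + (15/53 - 51/2)/6 = ⅔ + (⅙)*(-2673/106) = ⅔ - 891/212 = -2249/636 ≈ -3.5362)
(-11905 + S(m))/((W + R) + 19091) = (-11905 - 2249/636)/((-5985 + 23837) + 19091) = -7573829/(636*(17852 + 19091)) = -7573829/636/36943 = -7573829/636*1/36943 = -7573829/23495748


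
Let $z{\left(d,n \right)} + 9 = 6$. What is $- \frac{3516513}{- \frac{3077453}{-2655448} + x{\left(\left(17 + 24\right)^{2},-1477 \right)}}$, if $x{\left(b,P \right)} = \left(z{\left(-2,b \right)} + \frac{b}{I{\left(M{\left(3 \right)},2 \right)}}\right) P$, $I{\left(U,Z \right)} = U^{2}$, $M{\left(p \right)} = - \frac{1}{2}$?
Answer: $\frac{9337917412824}{26360408816363} \approx 0.35424$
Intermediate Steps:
$z{\left(d,n \right)} = -3$ ($z{\left(d,n \right)} = -9 + 6 = -3$)
$M{\left(p \right)} = - \frac{1}{2}$ ($M{\left(p \right)} = \left(-1\right) \frac{1}{2} = - \frac{1}{2}$)
$x{\left(b,P \right)} = P \left(-3 + 4 b\right)$ ($x{\left(b,P \right)} = \left(-3 + \frac{b}{\left(- \frac{1}{2}\right)^{2}}\right) P = \left(-3 + b \frac{1}{\frac{1}{4}}\right) P = \left(-3 + b 4\right) P = \left(-3 + 4 b\right) P = P \left(-3 + 4 b\right)$)
$- \frac{3516513}{- \frac{3077453}{-2655448} + x{\left(\left(17 + 24\right)^{2},-1477 \right)}} = - \frac{3516513}{- \frac{3077453}{-2655448} - 1477 \left(-3 + 4 \left(17 + 24\right)^{2}\right)} = - \frac{3516513}{\left(-3077453\right) \left(- \frac{1}{2655448}\right) - 1477 \left(-3 + 4 \cdot 41^{2}\right)} = - \frac{3516513}{\frac{3077453}{2655448} - 1477 \left(-3 + 4 \cdot 1681\right)} = - \frac{3516513}{\frac{3077453}{2655448} - 1477 \left(-3 + 6724\right)} = - \frac{3516513}{\frac{3077453}{2655448} - 9926917} = - \frac{3516513}{- \frac{26360408816363}{2655448}} = \left(-3516513\right) \left(- \frac{2655448}{26360408816363}\right) = \frac{9337917412824}{26360408816363}$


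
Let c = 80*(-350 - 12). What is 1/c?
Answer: -1/28960 ≈ -3.4530e-5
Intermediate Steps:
c = -28960 (c = 80*(-362) = -28960)
1/c = 1/(-28960) = -1/28960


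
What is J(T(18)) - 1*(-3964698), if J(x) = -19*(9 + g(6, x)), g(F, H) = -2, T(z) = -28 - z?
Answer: 3964565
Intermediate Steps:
J(x) = -133 (J(x) = -19*(9 - 2) = -19*7 = -133)
J(T(18)) - 1*(-3964698) = -133 - 1*(-3964698) = -133 + 3964698 = 3964565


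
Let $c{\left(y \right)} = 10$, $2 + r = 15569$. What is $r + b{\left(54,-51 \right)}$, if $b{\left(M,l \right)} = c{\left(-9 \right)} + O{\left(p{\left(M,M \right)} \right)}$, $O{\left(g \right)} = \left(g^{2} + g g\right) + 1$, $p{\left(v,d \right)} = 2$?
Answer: $15586$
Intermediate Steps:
$r = 15567$ ($r = -2 + 15569 = 15567$)
$O{\left(g \right)} = 1 + 2 g^{2}$ ($O{\left(g \right)} = \left(g^{2} + g^{2}\right) + 1 = 2 g^{2} + 1 = 1 + 2 g^{2}$)
$b{\left(M,l \right)} = 19$ ($b{\left(M,l \right)} = 10 + \left(1 + 2 \cdot 2^{2}\right) = 10 + \left(1 + 2 \cdot 4\right) = 10 + \left(1 + 8\right) = 10 + 9 = 19$)
$r + b{\left(54,-51 \right)} = 15567 + 19 = 15586$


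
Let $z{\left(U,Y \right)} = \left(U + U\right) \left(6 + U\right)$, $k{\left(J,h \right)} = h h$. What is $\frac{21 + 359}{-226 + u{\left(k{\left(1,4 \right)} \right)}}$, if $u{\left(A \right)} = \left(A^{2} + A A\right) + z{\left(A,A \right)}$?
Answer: $\frac{38}{99} \approx 0.38384$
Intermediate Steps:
$k{\left(J,h \right)} = h^{2}$
$z{\left(U,Y \right)} = 2 U \left(6 + U\right)$
$u{\left(A \right)} = 2 A^{2} + 2 A \left(6 + A\right)$ ($u{\left(A \right)} = \left(A^{2} + A A\right) + 2 A \left(6 + A\right) = \left(A^{2} + A^{2}\right) + 2 A \left(6 + A\right) = 2 A^{2} + 2 A \left(6 + A\right)$)
$\frac{21 + 359}{-226 + u{\left(k{\left(1,4 \right)} \right)}} = \frac{21 + 359}{-226 + 4 \cdot 4^{2} \left(3 + 4^{2}\right)} = \frac{380}{-226 + 4 \cdot 16 \left(3 + 16\right)} = \frac{380}{-226 + 4 \cdot 16 \cdot 19} = \frac{380}{-226 + 1216} = \frac{380}{990} = 380 \cdot \frac{1}{990} = \frac{38}{99}$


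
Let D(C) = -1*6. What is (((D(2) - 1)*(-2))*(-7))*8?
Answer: -784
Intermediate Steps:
D(C) = -6
(((D(2) - 1)*(-2))*(-7))*8 = (((-6 - 1)*(-2))*(-7))*8 = (-7*(-2)*(-7))*8 = (14*(-7))*8 = -98*8 = -784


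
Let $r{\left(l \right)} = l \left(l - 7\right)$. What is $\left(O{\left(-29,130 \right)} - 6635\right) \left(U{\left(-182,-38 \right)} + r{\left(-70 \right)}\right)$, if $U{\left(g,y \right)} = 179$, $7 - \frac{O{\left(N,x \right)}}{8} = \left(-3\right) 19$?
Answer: $-34098987$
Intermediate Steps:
$O{\left(N,x \right)} = 512$ ($O{\left(N,x \right)} = 56 - 8 \left(\left(-3\right) 19\right) = 56 - -456 = 56 + 456 = 512$)
$r{\left(l \right)} = l \left(-7 + l\right)$
$\left(O{\left(-29,130 \right)} - 6635\right) \left(U{\left(-182,-38 \right)} + r{\left(-70 \right)}\right) = \left(512 - 6635\right) \left(179 - 70 \left(-7 - 70\right)\right) = - 6123 \left(179 - -5390\right) = - 6123 \left(179 + 5390\right) = \left(-6123\right) 5569 = -34098987$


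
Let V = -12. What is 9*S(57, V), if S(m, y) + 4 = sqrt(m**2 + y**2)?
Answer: -36 + 27*sqrt(377) ≈ 488.25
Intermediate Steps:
S(m, y) = -4 + sqrt(m**2 + y**2)
9*S(57, V) = 9*(-4 + sqrt(57**2 + (-12)**2)) = 9*(-4 + sqrt(3249 + 144)) = 9*(-4 + sqrt(3393)) = 9*(-4 + 3*sqrt(377)) = -36 + 27*sqrt(377)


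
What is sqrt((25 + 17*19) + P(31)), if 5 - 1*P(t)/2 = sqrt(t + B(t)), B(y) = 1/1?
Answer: sqrt(358 - 8*sqrt(2)) ≈ 18.620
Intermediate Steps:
B(y) = 1
P(t) = 10 - 2*sqrt(1 + t) (P(t) = 10 - 2*sqrt(t + 1) = 10 - 2*sqrt(1 + t))
sqrt((25 + 17*19) + P(31)) = sqrt((25 + 17*19) + (10 - 2*sqrt(1 + 31))) = sqrt((25 + 323) + (10 - 8*sqrt(2))) = sqrt(348 + (10 - 8*sqrt(2))) = sqrt(358 - 8*sqrt(2))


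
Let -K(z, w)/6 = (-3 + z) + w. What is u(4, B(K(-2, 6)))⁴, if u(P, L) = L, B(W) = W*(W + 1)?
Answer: 810000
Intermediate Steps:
K(z, w) = 18 - 6*w - 6*z (K(z, w) = -6*((-3 + z) + w) = -6*(-3 + w + z) = 18 - 6*w - 6*z)
B(W) = W*(1 + W)
u(4, B(K(-2, 6)))⁴ = ((18 - 6*6 - 6*(-2))*(1 + (18 - 6*6 - 6*(-2))))⁴ = ((18 - 36 + 12)*(1 + (18 - 36 + 12)))⁴ = (-6*(1 - 6))⁴ = (-6*(-5))⁴ = 30⁴ = 810000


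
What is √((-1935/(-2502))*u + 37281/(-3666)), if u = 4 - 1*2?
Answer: I*√248777933534/169858 ≈ 2.9364*I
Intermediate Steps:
u = 2 (u = 4 - 2 = 2)
√((-1935/(-2502))*u + 37281/(-3666)) = √(-1935/(-2502)*2 + 37281/(-3666)) = √(-1935*(-1/2502)*2 + 37281*(-1/3666)) = √((215/278)*2 - 12427/1222) = √(215/139 - 12427/1222) = √(-1464623/169858) = I*√248777933534/169858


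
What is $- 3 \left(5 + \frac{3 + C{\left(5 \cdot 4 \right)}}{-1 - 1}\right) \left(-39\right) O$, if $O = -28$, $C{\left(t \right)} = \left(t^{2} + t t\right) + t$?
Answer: $1331694$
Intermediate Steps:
$C{\left(t \right)} = t + 2 t^{2}$ ($C{\left(t \right)} = \left(t^{2} + t^{2}\right) + t = 2 t^{2} + t = t + 2 t^{2}$)
$- 3 \left(5 + \frac{3 + C{\left(5 \cdot 4 \right)}}{-1 - 1}\right) \left(-39\right) O = - 3 \left(5 + \frac{3 + 5 \cdot 4 \left(1 + 2 \cdot 5 \cdot 4\right)}{-1 - 1}\right) \left(-39\right) \left(-28\right) = - 3 \left(5 + \frac{3 + 20 \left(1 + 2 \cdot 20\right)}{-2}\right) \left(-39\right) \left(-28\right) = - 3 \left(5 + \left(3 + 20 \left(1 + 40\right)\right) \left(- \frac{1}{2}\right)\right) \left(-39\right) \left(-28\right) = - 3 \left(5 + \left(3 + 20 \cdot 41\right) \left(- \frac{1}{2}\right)\right) \left(-39\right) \left(-28\right) = - 3 \left(5 + \left(3 + 820\right) \left(- \frac{1}{2}\right)\right) \left(-39\right) \left(-28\right) = - 3 \left(5 + 823 \left(- \frac{1}{2}\right)\right) \left(-39\right) \left(-28\right) = - 3 \left(5 - \frac{823}{2}\right) \left(-39\right) \left(-28\right) = \left(-3\right) \left(- \frac{813}{2}\right) \left(-39\right) \left(-28\right) = \frac{2439}{2} \left(-39\right) \left(-28\right) = \left(- \frac{95121}{2}\right) \left(-28\right) = 1331694$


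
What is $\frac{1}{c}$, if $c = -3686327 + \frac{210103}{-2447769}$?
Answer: $- \frac{2447769}{9023277164566} \approx -2.7127 \cdot 10^{-7}$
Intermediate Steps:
$c = - \frac{9023277164566}{2447769}$ ($c = -3686327 + 210103 \left(- \frac{1}{2447769}\right) = -3686327 - \frac{210103}{2447769} = - \frac{9023277164566}{2447769} \approx -3.6863 \cdot 10^{6}$)
$\frac{1}{c} = \frac{1}{- \frac{9023277164566}{2447769}} = - \frac{2447769}{9023277164566}$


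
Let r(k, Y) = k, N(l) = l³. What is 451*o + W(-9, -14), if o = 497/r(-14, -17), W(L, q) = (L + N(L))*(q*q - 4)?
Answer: -315413/2 ≈ -1.5771e+5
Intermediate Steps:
W(L, q) = (-4 + q²)*(L + L³) (W(L, q) = (L + L³)*(q*q - 4) = (L + L³)*(q² - 4) = (L + L³)*(-4 + q²) = (-4 + q²)*(L + L³))
o = -71/2 (o = 497/(-14) = 497*(-1/14) = -71/2 ≈ -35.500)
451*o + W(-9, -14) = 451*(-71/2) - 9*(-4 + (-14)² - 4*(-9)² + (-9)²*(-14)²) = -32021/2 - 9*(-4 + 196 - 4*81 + 81*196) = -32021/2 - 9*(-4 + 196 - 324 + 15876) = -32021/2 - 9*15744 = -32021/2 - 141696 = -315413/2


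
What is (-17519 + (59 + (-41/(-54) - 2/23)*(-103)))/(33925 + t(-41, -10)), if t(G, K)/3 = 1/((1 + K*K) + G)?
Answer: -217713250/421349121 ≈ -0.51671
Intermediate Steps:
t(G, K) = 3/(1 + G + K**2) (t(G, K) = 3/((1 + K*K) + G) = 3/((1 + K**2) + G) = 3/(1 + G + K**2))
(-17519 + (59 + (-41/(-54) - 2/23)*(-103)))/(33925 + t(-41, -10)) = (-17519 + (59 + (-41/(-54) - 2/23)*(-103)))/(33925 + 3/(1 - 41 + (-10)**2)) = (-17519 + (59 + (-41*(-1/54) - 2*1/23)*(-103)))/(33925 + 3/(1 - 41 + 100)) = (-17519 + (59 + (41/54 - 2/23)*(-103)))/(33925 + 3/60) = (-17519 + (59 + (835/1242)*(-103)))/(33925 + 3*(1/60)) = (-17519 + (59 - 86005/1242))/(33925 + 1/20) = (-17519 - 12727/1242)/(678501/20) = -21771325/1242*20/678501 = -217713250/421349121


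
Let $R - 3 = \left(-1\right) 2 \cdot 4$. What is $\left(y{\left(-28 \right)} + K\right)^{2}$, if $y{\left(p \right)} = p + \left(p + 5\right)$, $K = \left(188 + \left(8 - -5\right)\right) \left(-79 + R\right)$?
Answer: $286794225$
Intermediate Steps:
$R = -5$ ($R = 3 + \left(-1\right) 2 \cdot 4 = 3 - 8 = -5$)
$K = -16884$ ($K = \left(188 + \left(8 - -5\right)\right) \left(-79 - 5\right) = \left(188 + \left(8 + 5\right)\right) \left(-84\right) = \left(188 + 13\right) \left(-84\right) = 201 \left(-84\right) = -16884$)
$y{\left(p \right)} = 5 + 2 p$ ($y{\left(p \right)} = p + \left(5 + p\right) = 5 + 2 p$)
$\left(y{\left(-28 \right)} + K\right)^{2} = \left(\left(5 + 2 \left(-28\right)\right) - 16884\right)^{2} = \left(\left(5 - 56\right) - 16884\right)^{2} = \left(-51 - 16884\right)^{2} = \left(-16935\right)^{2} = 286794225$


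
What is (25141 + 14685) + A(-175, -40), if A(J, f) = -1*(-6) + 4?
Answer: 39836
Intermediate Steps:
A(J, f) = 10 (A(J, f) = 6 + 4 = 10)
(25141 + 14685) + A(-175, -40) = (25141 + 14685) + 10 = 39826 + 10 = 39836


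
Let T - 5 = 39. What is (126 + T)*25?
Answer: 4250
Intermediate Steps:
T = 44 (T = 5 + 39 = 44)
(126 + T)*25 = (126 + 44)*25 = 170*25 = 4250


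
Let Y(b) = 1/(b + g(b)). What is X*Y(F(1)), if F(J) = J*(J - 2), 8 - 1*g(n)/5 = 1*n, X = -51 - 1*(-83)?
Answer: 8/11 ≈ 0.72727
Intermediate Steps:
X = 32 (X = -51 + 83 = 32)
g(n) = 40 - 5*n
F(J) = J*(-2 + J)
Y(b) = 1/(40 - 4*b) (Y(b) = 1/(b + (40 - 5*b)) = 1/(40 - 4*b))
X*Y(F(1)) = 32*(-1/(-40 + 4*(1*(-2 + 1)))) = 32*(-1/(-40 + 4*(1*(-1)))) = 32*(-1/(-40 + 4*(-1))) = 32*(-1/(-40 - 4)) = 32*(-1/(-44)) = 32*(-1*(-1/44)) = 32*(1/44) = 8/11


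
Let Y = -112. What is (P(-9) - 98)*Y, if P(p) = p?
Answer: 11984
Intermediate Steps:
(P(-9) - 98)*Y = (-9 - 98)*(-112) = -107*(-112) = 11984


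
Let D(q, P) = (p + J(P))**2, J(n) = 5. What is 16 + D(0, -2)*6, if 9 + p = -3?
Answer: 310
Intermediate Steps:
p = -12 (p = -9 - 3 = -12)
D(q, P) = 49 (D(q, P) = (-12 + 5)**2 = (-7)**2 = 49)
16 + D(0, -2)*6 = 16 + 49*6 = 16 + 294 = 310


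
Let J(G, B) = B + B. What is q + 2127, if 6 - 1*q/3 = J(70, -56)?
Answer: 2481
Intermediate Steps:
J(G, B) = 2*B
q = 354 (q = 18 - 6*(-56) = 18 - 3*(-112) = 18 + 336 = 354)
q + 2127 = 354 + 2127 = 2481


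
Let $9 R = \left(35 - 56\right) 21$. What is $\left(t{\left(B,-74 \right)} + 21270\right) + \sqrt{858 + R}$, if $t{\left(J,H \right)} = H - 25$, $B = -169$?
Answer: $21171 + \sqrt{809} \approx 21199.0$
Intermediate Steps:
$t{\left(J,H \right)} = -25 + H$
$R = -49$ ($R = \frac{\left(35 - 56\right) 21}{9} = \frac{\left(-21\right) 21}{9} = \frac{1}{9} \left(-441\right) = -49$)
$\left(t{\left(B,-74 \right)} + 21270\right) + \sqrt{858 + R} = \left(\left(-25 - 74\right) + 21270\right) + \sqrt{858 - 49} = \left(-99 + 21270\right) + \sqrt{809} = 21171 + \sqrt{809}$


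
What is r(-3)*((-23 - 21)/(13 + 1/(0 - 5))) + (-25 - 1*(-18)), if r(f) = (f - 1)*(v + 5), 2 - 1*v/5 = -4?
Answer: 1897/4 ≈ 474.25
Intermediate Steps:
v = 30 (v = 10 - 5*(-4) = 10 + 20 = 30)
r(f) = -35 + 35*f (r(f) = (f - 1)*(30 + 5) = (-1 + f)*35 = -35 + 35*f)
r(-3)*((-23 - 21)/(13 + 1/(0 - 5))) + (-25 - 1*(-18)) = (-35 + 35*(-3))*((-23 - 21)/(13 + 1/(0 - 5))) + (-25 - 1*(-18)) = (-35 - 105)*(-44/(13 + 1/(-5))) + (-25 + 18) = -(-6160)/(13 - 1/5) - 7 = -(-6160)/64/5 - 7 = -(-6160)*5/64 - 7 = -140*(-55/16) - 7 = 1925/4 - 7 = 1897/4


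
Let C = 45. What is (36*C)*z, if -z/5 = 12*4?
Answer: -388800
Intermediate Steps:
z = -240 (z = -60*4 = -5*48 = -240)
(36*C)*z = (36*45)*(-240) = 1620*(-240) = -388800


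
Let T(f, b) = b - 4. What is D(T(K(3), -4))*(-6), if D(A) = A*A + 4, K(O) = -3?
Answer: -408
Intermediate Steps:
T(f, b) = -4 + b
D(A) = 4 + A**2 (D(A) = A**2 + 4 = 4 + A**2)
D(T(K(3), -4))*(-6) = (4 + (-4 - 4)**2)*(-6) = (4 + (-8)**2)*(-6) = (4 + 64)*(-6) = 68*(-6) = -408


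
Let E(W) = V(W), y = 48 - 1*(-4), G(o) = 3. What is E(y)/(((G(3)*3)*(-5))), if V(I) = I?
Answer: -52/45 ≈ -1.1556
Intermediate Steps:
y = 52 (y = 48 + 4 = 52)
E(W) = W
E(y)/(((G(3)*3)*(-5))) = 52/(((3*3)*(-5))) = 52/((9*(-5))) = 52/(-45) = 52*(-1/45) = -52/45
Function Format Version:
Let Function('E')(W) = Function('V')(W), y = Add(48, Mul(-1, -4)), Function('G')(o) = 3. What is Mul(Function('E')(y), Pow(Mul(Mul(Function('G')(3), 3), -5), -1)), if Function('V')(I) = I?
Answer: Rational(-52, 45) ≈ -1.1556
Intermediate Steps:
y = 52 (y = Add(48, 4) = 52)
Function('E')(W) = W
Mul(Function('E')(y), Pow(Mul(Mul(Function('G')(3), 3), -5), -1)) = Mul(52, Pow(Mul(Mul(3, 3), -5), -1)) = Mul(52, Pow(Mul(9, -5), -1)) = Mul(52, Pow(-45, -1)) = Mul(52, Rational(-1, 45)) = Rational(-52, 45)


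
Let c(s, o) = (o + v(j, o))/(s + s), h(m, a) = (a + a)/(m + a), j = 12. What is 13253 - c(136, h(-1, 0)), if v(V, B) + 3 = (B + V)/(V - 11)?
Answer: 3604807/272 ≈ 13253.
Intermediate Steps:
v(V, B) = -3 + (B + V)/(-11 + V) (v(V, B) = -3 + (B + V)/(V - 11) = -3 + (B + V)/(-11 + V))
h(m, a) = 2*a/(a + m) (h(m, a) = (2*a)/(a + m) = 2*a/(a + m))
c(s, o) = (9 + 2*o)/(2*s) (c(s, o) = (o + (33 + o - 2*12)/(-11 + 12))/(s + s) = (o + (33 + o - 24)/1)/((2*s)) = (o + 1*(9 + o))*(1/(2*s)) = (o + (9 + o))*(1/(2*s)) = (9 + 2*o)*(1/(2*s)) = (9 + 2*o)/(2*s))
13253 - c(136, h(-1, 0)) = 13253 - (9/2 + 2*0/(0 - 1))/136 = 13253 - (9/2 + 2*0/(-1))/136 = 13253 - (9/2 + 2*0*(-1))/136 = 13253 - (9/2 + 0)/136 = 13253 - 9/(136*2) = 13253 - 1*9/272 = 13253 - 9/272 = 3604807/272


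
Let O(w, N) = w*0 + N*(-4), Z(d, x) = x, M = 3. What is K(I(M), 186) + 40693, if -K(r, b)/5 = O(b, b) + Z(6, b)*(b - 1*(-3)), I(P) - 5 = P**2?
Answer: -131357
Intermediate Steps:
O(w, N) = -4*N (O(w, N) = 0 - 4*N = -4*N)
I(P) = 5 + P**2
K(r, b) = 20*b - 5*b*(3 + b) (K(r, b) = -5*(-4*b + b*(b - 1*(-3))) = -5*(-4*b + b*(b + 3)) = -5*(-4*b + b*(3 + b)) = 20*b - 5*b*(3 + b))
K(I(M), 186) + 40693 = 5*186*(1 - 1*186) + 40693 = 5*186*(1 - 186) + 40693 = 5*186*(-185) + 40693 = -172050 + 40693 = -131357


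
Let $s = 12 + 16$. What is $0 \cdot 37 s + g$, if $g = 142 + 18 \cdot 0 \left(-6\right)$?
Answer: $142$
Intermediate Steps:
$s = 28$
$g = 142$ ($g = 142 + 0 \left(-6\right) = 142 + 0 = 142$)
$0 \cdot 37 s + g = 0 \cdot 37 \cdot 28 + 142 = 0 \cdot 28 + 142 = 0 + 142 = 142$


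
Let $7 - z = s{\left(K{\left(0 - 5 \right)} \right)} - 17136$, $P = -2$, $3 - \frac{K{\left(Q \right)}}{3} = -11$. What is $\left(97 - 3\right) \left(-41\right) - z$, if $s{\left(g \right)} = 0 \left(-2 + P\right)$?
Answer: $-20997$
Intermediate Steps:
$K{\left(Q \right)} = 42$ ($K{\left(Q \right)} = 9 - -33 = 9 + 33 = 42$)
$s{\left(g \right)} = 0$ ($s{\left(g \right)} = 0 \left(-2 - 2\right) = 0 \left(-4\right) = 0$)
$z = 17143$ ($z = 7 - \left(0 - 17136\right) = 7 - -17136 = 7 + 17136 = 17143$)
$\left(97 - 3\right) \left(-41\right) - z = \left(97 - 3\right) \left(-41\right) - 17143 = 94 \left(-41\right) - 17143 = -3854 - 17143 = -20997$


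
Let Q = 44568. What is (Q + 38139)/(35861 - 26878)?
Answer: 82707/8983 ≈ 9.2071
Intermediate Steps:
(Q + 38139)/(35861 - 26878) = (44568 + 38139)/(35861 - 26878) = 82707/8983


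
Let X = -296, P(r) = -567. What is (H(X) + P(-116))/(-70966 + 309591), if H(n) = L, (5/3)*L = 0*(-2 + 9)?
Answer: -567/238625 ≈ -0.0023761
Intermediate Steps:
L = 0 (L = 3*(0*(-2 + 9))/5 = 3*(0*7)/5 = (3/5)*0 = 0)
H(n) = 0
(H(X) + P(-116))/(-70966 + 309591) = (0 - 567)/(-70966 + 309591) = -567/238625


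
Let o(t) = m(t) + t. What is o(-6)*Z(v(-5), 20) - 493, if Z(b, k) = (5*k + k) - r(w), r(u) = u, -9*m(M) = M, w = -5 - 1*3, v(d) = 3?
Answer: -3527/3 ≈ -1175.7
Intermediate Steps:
w = -8 (w = -5 - 3 = -8)
m(M) = -M/9
o(t) = 8*t/9 (o(t) = -t/9 + t = 8*t/9)
Z(b, k) = 8 + 6*k (Z(b, k) = (5*k + k) - 1*(-8) = 6*k + 8 = 8 + 6*k)
o(-6)*Z(v(-5), 20) - 493 = ((8/9)*(-6))*(8 + 6*20) - 493 = -16*(8 + 120)/3 - 493 = -16/3*128 - 493 = -2048/3 - 493 = -3527/3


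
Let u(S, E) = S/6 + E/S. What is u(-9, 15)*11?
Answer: -209/6 ≈ -34.833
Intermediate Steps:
u(S, E) = S/6 + E/S (u(S, E) = S*(⅙) + E/S = S/6 + E/S)
u(-9, 15)*11 = ((⅙)*(-9) + 15/(-9))*11 = (-3/2 + 15*(-⅑))*11 = (-3/2 - 5/3)*11 = -19/6*11 = -209/6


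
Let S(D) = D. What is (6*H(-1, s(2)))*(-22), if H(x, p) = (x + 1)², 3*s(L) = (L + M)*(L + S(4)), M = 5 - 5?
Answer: 0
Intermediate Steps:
M = 0
s(L) = L*(4 + L)/3 (s(L) = ((L + 0)*(L + 4))/3 = (L*(4 + L))/3 = L*(4 + L)/3)
H(x, p) = (1 + x)²
(6*H(-1, s(2)))*(-22) = (6*(1 - 1)²)*(-22) = (6*0²)*(-22) = (6*0)*(-22) = 0*(-22) = 0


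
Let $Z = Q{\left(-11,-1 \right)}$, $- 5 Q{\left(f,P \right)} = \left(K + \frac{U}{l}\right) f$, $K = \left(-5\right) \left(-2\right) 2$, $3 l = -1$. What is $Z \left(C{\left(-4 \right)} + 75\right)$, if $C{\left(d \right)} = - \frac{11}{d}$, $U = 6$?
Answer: $\frac{3421}{10} \approx 342.1$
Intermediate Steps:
$l = - \frac{1}{3}$ ($l = \frac{1}{3} \left(-1\right) = - \frac{1}{3} \approx -0.33333$)
$K = 20$ ($K = 10 \cdot 2 = 20$)
$Q{\left(f,P \right)} = - \frac{2 f}{5}$ ($Q{\left(f,P \right)} = - \frac{\left(20 + \frac{6}{- \frac{1}{3}}\right) f}{5} = - \frac{\left(20 + 6 \left(-3\right)\right) f}{5} = - \frac{\left(20 - 18\right) f}{5} = - \frac{2 f}{5}$)
$Z = \frac{22}{5}$ ($Z = \left(- \frac{2}{5}\right) \left(-11\right) = \frac{22}{5} \approx 4.4$)
$Z \left(C{\left(-4 \right)} + 75\right) = \frac{22 \left(- \frac{11}{-4} + 75\right)}{5} = \frac{22 \left(\left(-11\right) \left(- \frac{1}{4}\right) + 75\right)}{5} = \frac{22 \left(\frac{11}{4} + 75\right)}{5} = \frac{22}{5} \cdot \frac{311}{4} = \frac{3421}{10}$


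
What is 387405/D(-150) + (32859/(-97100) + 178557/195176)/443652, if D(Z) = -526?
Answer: -135719442148596933691/184273374623720800 ≈ -736.51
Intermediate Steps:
387405/D(-150) + (32859/(-97100) + 178557/195176)/443652 = 387405/(-526) + (32859/(-97100) + 178557/195176)/443652 = 387405*(-1/526) + (32859*(-1/97100) + 178557*(1/195176))*(1/443652) = -387405/526 + (-32859/97100 + 178557/195176)*(1/443652) = -387405/526 + (2731149129/4737897400)*(1/443652) = -387405/526 + 910383043/700659219101600 = -135719442148596933691/184273374623720800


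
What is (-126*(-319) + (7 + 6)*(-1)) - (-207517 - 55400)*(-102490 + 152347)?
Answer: 13108293050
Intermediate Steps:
(-126*(-319) + (7 + 6)*(-1)) - (-207517 - 55400)*(-102490 + 152347) = (40194 + 13*(-1)) - (-262917)*49857 = (40194 - 13) - 1*(-13108252869) = 40181 + 13108252869 = 13108293050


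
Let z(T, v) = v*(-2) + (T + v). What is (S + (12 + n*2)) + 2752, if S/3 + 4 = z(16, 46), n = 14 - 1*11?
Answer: 2668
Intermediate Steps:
n = 3 (n = 14 - 11 = 3)
z(T, v) = T - v (z(T, v) = -2*v + (T + v) = T - v)
S = -102 (S = -12 + 3*(16 - 1*46) = -12 + 3*(16 - 46) = -12 + 3*(-30) = -12 - 90 = -102)
(S + (12 + n*2)) + 2752 = (-102 + (12 + 3*2)) + 2752 = (-102 + (12 + 6)) + 2752 = (-102 + 18) + 2752 = -84 + 2752 = 2668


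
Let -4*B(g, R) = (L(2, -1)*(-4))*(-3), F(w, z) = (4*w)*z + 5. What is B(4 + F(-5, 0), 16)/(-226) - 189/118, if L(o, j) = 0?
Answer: -189/118 ≈ -1.6017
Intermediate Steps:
F(w, z) = 5 + 4*w*z (F(w, z) = 4*w*z + 5 = 5 + 4*w*z)
B(g, R) = 0 (B(g, R) = -0*(-4)*(-3)/4 = -0*(-3) = -1/4*0 = 0)
B(4 + F(-5, 0), 16)/(-226) - 189/118 = 0/(-226) - 189/118 = 0*(-1/226) - 189*1/118 = 0 - 189/118 = -189/118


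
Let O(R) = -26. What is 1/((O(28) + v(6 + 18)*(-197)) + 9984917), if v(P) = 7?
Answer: 1/9983512 ≈ 1.0017e-7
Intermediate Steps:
1/((O(28) + v(6 + 18)*(-197)) + 9984917) = 1/((-26 + 7*(-197)) + 9984917) = 1/((-26 - 1379) + 9984917) = 1/(-1405 + 9984917) = 1/9983512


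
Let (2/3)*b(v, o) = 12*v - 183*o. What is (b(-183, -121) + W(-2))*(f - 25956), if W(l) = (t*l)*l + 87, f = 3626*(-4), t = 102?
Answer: -1230611130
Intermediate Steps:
f = -14504
W(l) = 87 + 102*l² (W(l) = (102*l)*l + 87 = 102*l² + 87 = 87 + 102*l²)
b(v, o) = 18*v - 549*o/2 (b(v, o) = 3*(12*v - 183*o)/2 = 3*(-183*o + 12*v)/2 = 18*v - 549*o/2)
(b(-183, -121) + W(-2))*(f - 25956) = ((18*(-183) - 549/2*(-121)) + (87 + 102*(-2)²))*(-14504 - 25956) = ((-3294 + 66429/2) + (87 + 102*4))*(-40460) = (59841/2 + (87 + 408))*(-40460) = (59841/2 + 495)*(-40460) = (60831/2)*(-40460) = -1230611130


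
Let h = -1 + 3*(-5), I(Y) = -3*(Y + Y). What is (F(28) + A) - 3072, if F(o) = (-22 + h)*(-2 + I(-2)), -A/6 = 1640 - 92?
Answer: -12740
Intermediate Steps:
I(Y) = -6*Y
h = -16 (h = -1 - 15 = -16)
A = -9288 (A = -6*(1640 - 92) = -6*1548 = -9288)
F(o) = -380 (F(o) = (-22 - 16)*(-2 - 6*(-2)) = -38*(-2 + 12) = -38*10 = -380)
(F(28) + A) - 3072 = (-380 - 9288) - 3072 = -9668 - 3072 = -12740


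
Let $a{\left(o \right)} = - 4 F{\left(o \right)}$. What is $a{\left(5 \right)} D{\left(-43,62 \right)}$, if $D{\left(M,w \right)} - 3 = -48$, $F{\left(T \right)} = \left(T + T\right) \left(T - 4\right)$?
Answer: $1800$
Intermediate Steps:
$F{\left(T \right)} = 2 T \left(-4 + T\right)$
$a{\left(o \right)} = - 8 o \left(-4 + o\right)$ ($a{\left(o \right)} = - 4 \cdot 2 o \left(-4 + o\right) = - 8 o \left(-4 + o\right)$)
$D{\left(M,w \right)} = -45$ ($D{\left(M,w \right)} = 3 - 48 = -45$)
$a{\left(5 \right)} D{\left(-43,62 \right)} = 8 \cdot 5 \left(4 - 5\right) \left(-45\right) = 8 \cdot 5 \left(-1\right) \left(-45\right) = \left(-40\right) \left(-45\right) = 1800$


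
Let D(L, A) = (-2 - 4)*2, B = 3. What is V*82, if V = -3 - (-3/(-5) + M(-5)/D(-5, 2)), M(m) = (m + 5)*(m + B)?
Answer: -1476/5 ≈ -295.20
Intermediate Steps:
D(L, A) = -12 (D(L, A) = -6*2 = -12)
M(m) = (3 + m)*(5 + m) (M(m) = (m + 5)*(m + 3) = (5 + m)*(3 + m) = (3 + m)*(5 + m))
V = -18/5 (V = -3 - (-3/(-5) + (15 + (-5)² + 8*(-5))/(-12)) = -3 - (-3*(-⅕) + (15 + 25 - 40)*(-1/12)) = -3 - (⅗ + 0*(-1/12)) = -3 - (⅗ + 0) = -3 - 1*⅗ = -3 - ⅗ = -18/5 ≈ -3.6000)
V*82 = -18/5*82 = -1476/5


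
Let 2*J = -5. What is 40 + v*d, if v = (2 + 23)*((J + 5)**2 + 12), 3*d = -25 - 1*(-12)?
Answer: -23245/12 ≈ -1937.1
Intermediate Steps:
d = -13/3 (d = (-25 - 1*(-12))/3 = (-25 + 12)/3 = (1/3)*(-13) = -13/3 ≈ -4.3333)
J = -5/2 (J = (1/2)*(-5) = -5/2 ≈ -2.5000)
v = 1825/4 (v = (2 + 23)*((-5/2 + 5)**2 + 12) = 25*((5/2)**2 + 12) = 25*(25/4 + 12) = 25*(73/4) = 1825/4 ≈ 456.25)
40 + v*d = 40 + (1825/4)*(-13/3) = 40 - 23725/12 = -23245/12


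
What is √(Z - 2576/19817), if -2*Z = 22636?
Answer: I*√90709843206/2831 ≈ 106.39*I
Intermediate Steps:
Z = -11318 (Z = -½*22636 = -11318)
√(Z - 2576/19817) = √(-11318 - 2576/19817) = √(-11318 - 2576*1/19817) = √(-11318 - 368/2831) = √(-32041626/2831) = I*√90709843206/2831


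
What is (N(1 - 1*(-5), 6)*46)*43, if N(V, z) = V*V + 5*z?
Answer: 130548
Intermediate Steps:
N(V, z) = V**2 + 5*z
(N(1 - 1*(-5), 6)*46)*43 = (((1 - 1*(-5))**2 + 5*6)*46)*43 = (((1 + 5)**2 + 30)*46)*43 = ((6**2 + 30)*46)*43 = ((36 + 30)*46)*43 = (66*46)*43 = 3036*43 = 130548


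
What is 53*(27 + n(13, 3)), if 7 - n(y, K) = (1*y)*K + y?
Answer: -954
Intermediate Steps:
n(y, K) = 7 - y - K*y (n(y, K) = 7 - ((1*y)*K + y) = 7 - (y*K + y) = 7 - (K*y + y) = 7 - (y + K*y) = 7 + (-y - K*y) = 7 - y - K*y)
53*(27 + n(13, 3)) = 53*(27 + (7 - 1*13 - 1*3*13)) = 53*(27 + (7 - 13 - 39)) = 53*(27 - 45) = 53*(-18) = -954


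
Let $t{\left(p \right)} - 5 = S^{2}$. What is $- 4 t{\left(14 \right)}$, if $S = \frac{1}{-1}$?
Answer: $-24$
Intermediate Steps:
$S = -1$
$t{\left(p \right)} = 6$ ($t{\left(p \right)} = 5 + \left(-1\right)^{2} = 5 + 1 = 6$)
$- 4 t{\left(14 \right)} = \left(-4\right) 6 = -24$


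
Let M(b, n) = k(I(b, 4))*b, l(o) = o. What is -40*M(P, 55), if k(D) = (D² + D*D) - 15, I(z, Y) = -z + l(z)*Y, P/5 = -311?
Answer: 2707219857000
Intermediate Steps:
P = -1555 (P = 5*(-311) = -1555)
I(z, Y) = -z + Y*z (I(z, Y) = -z + z*Y = -z + Y*z)
k(D) = -15 + 2*D² (k(D) = (D² + D²) - 15 = 2*D² - 15 = -15 + 2*D²)
M(b, n) = b*(-15 + 18*b²) (M(b, n) = (-15 + 2*(b*(-1 + 4))²)*b = (-15 + 2*(b*3)²)*b = (-15 + 2*(3*b)²)*b = (-15 + 2*(9*b²))*b = (-15 + 18*b²)*b = b*(-15 + 18*b²))
-40*M(P, 55) = -40*(-15*(-1555) + 18*(-1555)³) = -40*(23325 + 18*(-3760028875)) = -40*(23325 - 67680519750) = -40*(-67680496425) = 2707219857000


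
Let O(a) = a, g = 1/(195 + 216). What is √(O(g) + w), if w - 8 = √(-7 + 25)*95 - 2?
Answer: √(1013937 + 48142485*√2)/411 ≈ 20.225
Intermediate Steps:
g = 1/411 ≈ 0.0024331
w = 6 + 285*√2 (w = 8 + (√(-7 + 25)*95 - 2) = 8 + (√18*95 - 2) = 8 + ((3*√2)*95 - 2) = 8 + (285*√2 - 2) = 8 + (-2 + 285*√2) = 6 + 285*√2 ≈ 409.05)
√(O(g) + w) = √(1/411 + (6 + 285*√2)) = √(2467/411 + 285*√2)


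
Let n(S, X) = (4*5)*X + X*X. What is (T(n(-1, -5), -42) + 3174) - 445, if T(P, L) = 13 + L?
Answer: 2700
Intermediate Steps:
n(S, X) = X**2 + 20*X (n(S, X) = 20*X + X**2 = X**2 + 20*X)
(T(n(-1, -5), -42) + 3174) - 445 = ((13 - 42) + 3174) - 445 = (-29 + 3174) - 445 = 3145 - 445 = 2700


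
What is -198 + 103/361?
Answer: -71375/361 ≈ -197.71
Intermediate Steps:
-198 + 103/361 = -71375/361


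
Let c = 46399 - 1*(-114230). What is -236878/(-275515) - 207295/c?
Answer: -19063405663/44255698935 ≈ -0.43076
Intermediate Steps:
c = 160629 (c = 46399 + 114230 = 160629)
-236878/(-275515) - 207295/c = -236878/(-275515) - 207295/160629 = -236878*(-1/275515) - 207295*1/160629 = 236878/275515 - 207295/160629 = -19063405663/44255698935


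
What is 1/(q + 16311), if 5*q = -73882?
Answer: 5/7673 ≈ 0.00065164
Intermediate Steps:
q = -73882/5 (q = (1/5)*(-73882) = -73882/5 ≈ -14776.)
1/(q + 16311) = 1/(-73882/5 + 16311) = 1/(7673/5) = 5/7673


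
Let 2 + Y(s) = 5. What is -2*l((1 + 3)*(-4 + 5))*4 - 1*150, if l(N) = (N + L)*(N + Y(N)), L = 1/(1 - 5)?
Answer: -360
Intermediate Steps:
L = -¼ (L = 1/(-4) = -¼ ≈ -0.25000)
Y(s) = 3 (Y(s) = -2 + 5 = 3)
l(N) = (3 + N)*(-¼ + N) (l(N) = (N - ¼)*(N + 3) = (-¼ + N)*(3 + N) = (3 + N)*(-¼ + N))
-2*l((1 + 3)*(-4 + 5))*4 - 1*150 = -2*(-¾ + ((1 + 3)*(-4 + 5))² + 11*((1 + 3)*(-4 + 5))/4)*4 - 1*150 = -2*(-¾ + (4*1)² + 11*(4*1)/4)*4 - 150 = -2*(-¾ + 4² + (11/4)*4)*4 - 150 = -2*(-¾ + 16 + 11)*4 - 150 = -2*105/4*4 - 150 = -105/2*4 - 150 = -210 - 150 = -360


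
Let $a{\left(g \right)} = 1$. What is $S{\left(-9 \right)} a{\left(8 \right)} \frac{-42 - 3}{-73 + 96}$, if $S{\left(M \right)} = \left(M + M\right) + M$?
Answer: $\frac{1215}{23} \approx 52.826$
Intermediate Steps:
$S{\left(M \right)} = 3 M$ ($S{\left(M \right)} = 2 M + M = 3 M$)
$S{\left(-9 \right)} a{\left(8 \right)} \frac{-42 - 3}{-73 + 96} = 3 \left(-9\right) 1 \frac{-42 - 3}{-73 + 96} = \left(-27\right) 1 \left(- \frac{45}{23}\right) = - 27 \left(\left(-45\right) \frac{1}{23}\right) = \left(-27\right) \left(- \frac{45}{23}\right) = \frac{1215}{23}$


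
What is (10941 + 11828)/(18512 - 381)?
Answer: 22769/18131 ≈ 1.2558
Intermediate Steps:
(10941 + 11828)/(18512 - 381) = 22769/18131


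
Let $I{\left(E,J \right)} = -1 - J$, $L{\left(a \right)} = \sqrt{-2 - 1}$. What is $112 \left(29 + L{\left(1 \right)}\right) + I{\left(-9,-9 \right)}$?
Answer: $3256 + 112 i \sqrt{3} \approx 3256.0 + 193.99 i$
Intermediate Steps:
$L{\left(a \right)} = i \sqrt{3}$ ($L{\left(a \right)} = \sqrt{-3} = i \sqrt{3}$)
$112 \left(29 + L{\left(1 \right)}\right) + I{\left(-9,-9 \right)} = 112 \left(29 + i \sqrt{3}\right) - -8 = \left(3248 + 112 i \sqrt{3}\right) + \left(-1 + 9\right) = \left(3248 + 112 i \sqrt{3}\right) + 8 = 3256 + 112 i \sqrt{3}$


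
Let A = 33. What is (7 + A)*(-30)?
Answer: -1200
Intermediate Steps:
(7 + A)*(-30) = (7 + 33)*(-30) = 40*(-30) = -1200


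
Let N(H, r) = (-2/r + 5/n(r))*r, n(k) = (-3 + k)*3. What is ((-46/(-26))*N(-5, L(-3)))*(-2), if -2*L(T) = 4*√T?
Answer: 1012/273 - 460*I*√3/273 ≈ 3.707 - 2.9185*I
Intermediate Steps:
n(k) = -9 + 3*k
L(T) = -2*√T
N(H, r) = r*(-2/r + 5/(-9 + 3*r)) (N(H, r) = (-2/r + 5/(-9 + 3*r))*r = r*(-2/r + 5/(-9 + 3*r)))
((-46/(-26))*N(-5, L(-3)))*(-2) = ((-46/(-26))*((18 - (-2)*√(-3))/(3*(-3 - 2*I*√3))))*(-2) = ((-46*(-1/26))*((18 - (-2)*I*√3)/(3*(-3 - 2*I*√3))))*(-2) = (23*((18 - (-2)*I*√3)/(3*(-3 - 2*I*√3)))/13)*(-2) = (23*((18 + 2*I*√3)/(3*(-3 - 2*I*√3)))/13)*(-2) = (23*(18 + 2*I*√3)/(39*(-3 - 2*I*√3)))*(-2) = -46*(18 + 2*I*√3)/(39*(-3 - 2*I*√3))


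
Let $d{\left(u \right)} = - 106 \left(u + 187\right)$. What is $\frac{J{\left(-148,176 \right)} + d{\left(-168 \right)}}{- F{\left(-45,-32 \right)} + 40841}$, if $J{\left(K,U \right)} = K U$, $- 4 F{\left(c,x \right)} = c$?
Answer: $- \frac{112248}{163319} \approx -0.68729$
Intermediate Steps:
$F{\left(c,x \right)} = - \frac{c}{4}$
$d{\left(u \right)} = -19822 - 106 u$ ($d{\left(u \right)} = - 106 \left(187 + u\right) = -19822 - 106 u$)
$\frac{J{\left(-148,176 \right)} + d{\left(-168 \right)}}{- F{\left(-45,-32 \right)} + 40841} = \frac{\left(-148\right) 176 - 2014}{- \frac{\left(-1\right) \left(-45\right)}{4} + 40841} = \frac{-26048 + \left(-19822 + 17808\right)}{\left(-1\right) \frac{45}{4} + 40841} = \frac{-26048 - 2014}{- \frac{45}{4} + 40841} = - \frac{28062}{\frac{163319}{4}} = \left(-28062\right) \frac{4}{163319} = - \frac{112248}{163319}$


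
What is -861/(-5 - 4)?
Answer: 287/3 ≈ 95.667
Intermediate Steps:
-861/(-5 - 4) = -861/(-9) = -⅑*(-861) = 287/3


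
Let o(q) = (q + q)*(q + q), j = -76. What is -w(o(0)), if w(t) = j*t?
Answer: 0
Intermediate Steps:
o(q) = 4*q**2 (o(q) = (2*q)*(2*q) = 4*q**2)
w(t) = -76*t
-w(o(0)) = -(-76)*4*0**2 = -(-76)*4*0 = -(-76)*0 = -1*0 = 0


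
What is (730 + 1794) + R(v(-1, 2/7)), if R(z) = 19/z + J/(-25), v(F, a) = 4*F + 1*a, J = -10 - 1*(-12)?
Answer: 1637223/650 ≈ 2518.8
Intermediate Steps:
J = 2 (J = -10 + 12 = 2)
v(F, a) = a + 4*F (v(F, a) = 4*F + a = a + 4*F)
R(z) = -2/25 + 19/z (R(z) = 19/z + 2/(-25) = 19/z + 2*(-1/25) = 19/z - 2/25 = -2/25 + 19/z)
(730 + 1794) + R(v(-1, 2/7)) = (730 + 1794) + (-2/25 + 19/(2/7 + 4*(-1))) = 2524 + (-2/25 + 19/(2*(⅐) - 4)) = 2524 + (-2/25 + 19/(2/7 - 4)) = 2524 + (-2/25 + 19/(-26/7)) = 2524 + (-2/25 + 19*(-7/26)) = 2524 + (-2/25 - 133/26) = 2524 - 3377/650 = 1637223/650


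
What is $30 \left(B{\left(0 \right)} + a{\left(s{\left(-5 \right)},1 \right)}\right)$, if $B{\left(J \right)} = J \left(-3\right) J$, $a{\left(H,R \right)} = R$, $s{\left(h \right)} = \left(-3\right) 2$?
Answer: $30$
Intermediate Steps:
$s{\left(h \right)} = -6$
$B{\left(J \right)} = - 3 J^{2}$ ($B{\left(J \right)} = - 3 J J = - 3 J^{2}$)
$30 \left(B{\left(0 \right)} + a{\left(s{\left(-5 \right)},1 \right)}\right) = 30 \left(- 3 \cdot 0^{2} + 1\right) = 30 \left(\left(-3\right) 0 + 1\right) = 30 \left(0 + 1\right) = 30 \cdot 1 = 30$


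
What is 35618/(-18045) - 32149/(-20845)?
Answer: -32465701/75229605 ≈ -0.43155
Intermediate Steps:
35618/(-18045) - 32149/(-20845) = 35618*(-1/18045) - 32149*(-1/20845) = -35618/18045 + 32149/20845 = -32465701/75229605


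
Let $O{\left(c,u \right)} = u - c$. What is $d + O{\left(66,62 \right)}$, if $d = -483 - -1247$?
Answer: $760$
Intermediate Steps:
$d = 764$ ($d = -483 + 1247 = 764$)
$d + O{\left(66,62 \right)} = 764 + \left(62 - 66\right) = 764 - 4 = 760$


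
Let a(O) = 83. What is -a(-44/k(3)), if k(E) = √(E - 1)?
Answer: -83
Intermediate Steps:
k(E) = √(-1 + E)
-a(-44/k(3)) = -1*83 = -83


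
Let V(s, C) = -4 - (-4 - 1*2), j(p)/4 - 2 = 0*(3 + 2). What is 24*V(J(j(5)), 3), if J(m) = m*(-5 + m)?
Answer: 48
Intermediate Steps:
j(p) = 8 (j(p) = 8 + 4*(0*(3 + 2)) = 8 + 4*(0*5) = 8 + 4*0 = 8 + 0 = 8)
V(s, C) = 2 (V(s, C) = -4 - (-4 - 2) = -4 - 1*(-6) = -4 + 6 = 2)
24*V(J(j(5)), 3) = 24*2 = 48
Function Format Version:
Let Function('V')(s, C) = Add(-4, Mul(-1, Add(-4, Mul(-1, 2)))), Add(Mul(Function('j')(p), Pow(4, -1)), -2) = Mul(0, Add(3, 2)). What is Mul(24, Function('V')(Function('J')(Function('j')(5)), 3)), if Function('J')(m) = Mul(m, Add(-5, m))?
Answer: 48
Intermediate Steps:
Function('j')(p) = 8 (Function('j')(p) = Add(8, Mul(4, Mul(0, Add(3, 2)))) = Add(8, Mul(4, Mul(0, 5))) = Add(8, Mul(4, 0)) = Add(8, 0) = 8)
Function('V')(s, C) = 2 (Function('V')(s, C) = Add(-4, Mul(-1, Add(-4, -2))) = Add(-4, Mul(-1, -6)) = Add(-4, 6) = 2)
Mul(24, Function('V')(Function('J')(Function('j')(5)), 3)) = Mul(24, 2) = 48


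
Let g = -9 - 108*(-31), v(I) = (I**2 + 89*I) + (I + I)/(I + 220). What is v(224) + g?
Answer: 8153173/111 ≈ 73452.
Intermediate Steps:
v(I) = I**2 + 89*I + 2*I/(220 + I) (v(I) = (I**2 + 89*I) + (2*I)/(220 + I) = (I**2 + 89*I) + 2*I/(220 + I) = I**2 + 89*I + 2*I/(220 + I))
g = 3339 (g = -9 + 3348 = 3339)
v(224) + g = 224*(19582 + 224**2 + 309*224)/(220 + 224) + 3339 = 224*(19582 + 50176 + 69216)/444 + 3339 = 224*(1/444)*138974 + 3339 = 7782544/111 + 3339 = 8153173/111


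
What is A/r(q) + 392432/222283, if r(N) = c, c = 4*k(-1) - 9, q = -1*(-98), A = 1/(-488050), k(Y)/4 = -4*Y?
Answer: 10533953845717/5966686998250 ≈ 1.7655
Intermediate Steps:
k(Y) = -16*Y (k(Y) = 4*(-4*Y) = -16*Y)
A = -1/488050 ≈ -2.0490e-6
q = 98
c = 55 (c = 4*(-16*(-1)) - 9 = 4*16 - 9 = 64 - 9 = 55)
r(N) = 55
A/r(q) + 392432/222283 = -1/488050/55 + 392432/222283 = -1/488050*1/55 + 392432*(1/222283) = -1/26842750 + 392432/222283 = 10533953845717/5966686998250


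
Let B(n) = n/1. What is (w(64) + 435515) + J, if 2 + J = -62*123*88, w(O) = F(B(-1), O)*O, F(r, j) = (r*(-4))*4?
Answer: -234551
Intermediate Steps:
B(n) = n (B(n) = n*1 = n)
F(r, j) = -16*r (F(r, j) = -4*r*4 = -16*r)
w(O) = 16*O (w(O) = (-16*(-1))*O = 16*O)
J = -671090 (J = -2 - 62*123*88 = -2 - 7626*88 = -2 - 671088 = -671090)
(w(64) + 435515) + J = (16*64 + 435515) - 671090 = (1024 + 435515) - 671090 = 436539 - 671090 = -234551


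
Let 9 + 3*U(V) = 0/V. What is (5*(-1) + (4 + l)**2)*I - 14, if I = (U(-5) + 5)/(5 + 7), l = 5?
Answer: -4/3 ≈ -1.3333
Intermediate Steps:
U(V) = -3 (U(V) = -3 + (0/V)/3 = -3 + (1/3)*0 = -3 + 0 = -3)
I = 1/6 (I = (-3 + 5)/(5 + 7) = 2/12 = 2*(1/12) = 1/6 ≈ 0.16667)
(5*(-1) + (4 + l)**2)*I - 14 = (5*(-1) + (4 + 5)**2)*(1/6) - 14 = (-5 + 9**2)*(1/6) - 14 = (-5 + 81)*(1/6) - 14 = 76*(1/6) - 14 = 38/3 - 14 = -4/3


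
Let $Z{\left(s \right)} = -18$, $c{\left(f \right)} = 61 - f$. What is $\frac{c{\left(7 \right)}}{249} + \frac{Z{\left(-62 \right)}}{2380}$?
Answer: $\frac{20673}{98770} \approx 0.2093$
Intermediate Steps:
$\frac{c{\left(7 \right)}}{249} + \frac{Z{\left(-62 \right)}}{2380} = \frac{61 - 7}{249} - \frac{18}{2380} = \left(61 - 7\right) \frac{1}{249} - \frac{9}{1190} = 54 \cdot \frac{1}{249} - \frac{9}{1190} = \frac{18}{83} - \frac{9}{1190} = \frac{20673}{98770}$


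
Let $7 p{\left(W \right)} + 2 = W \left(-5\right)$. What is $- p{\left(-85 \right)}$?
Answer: $- \frac{423}{7} \approx -60.429$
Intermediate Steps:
$p{\left(W \right)} = - \frac{2}{7} - \frac{5 W}{7}$ ($p{\left(W \right)} = - \frac{2}{7} + \frac{W \left(-5\right)}{7} = - \frac{2}{7} + \frac{\left(-5\right) W}{7} = - \frac{2}{7} - \frac{5 W}{7}$)
$- p{\left(-85 \right)} = - (- \frac{2}{7} - - \frac{425}{7}) = - (- \frac{2}{7} + \frac{425}{7}) = \left(-1\right) \frac{423}{7} = - \frac{423}{7}$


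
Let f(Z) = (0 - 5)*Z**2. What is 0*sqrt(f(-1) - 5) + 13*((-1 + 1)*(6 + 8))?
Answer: 0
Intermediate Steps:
f(Z) = -5*Z**2
0*sqrt(f(-1) - 5) + 13*((-1 + 1)*(6 + 8)) = 0*sqrt(-5*(-1)**2 - 5) + 13*((-1 + 1)*(6 + 8)) = 0*sqrt(-5*1 - 5) + 13*(0*14) = 0*sqrt(-5 - 5) + 13*0 = 0*sqrt(-10) + 0 = 0*(I*sqrt(10)) + 0 = 0 + 0 = 0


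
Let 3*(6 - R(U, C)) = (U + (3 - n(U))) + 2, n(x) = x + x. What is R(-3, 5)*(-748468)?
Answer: -7484680/3 ≈ -2.4949e+6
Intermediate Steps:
n(x) = 2*x
R(U, C) = 13/3 + U/3 (R(U, C) = 6 - ((U + (3 - 2*U)) + 2)/3 = 6 - ((3 - U) + 2)/3 = 6 - (5 - U)/3 = 6 + (-5/3 + U/3) = 13/3 + U/3)
R(-3, 5)*(-748468) = (13/3 + (1/3)*(-3))*(-748468) = (13/3 - 1)*(-748468) = (10/3)*(-748468) = -7484680/3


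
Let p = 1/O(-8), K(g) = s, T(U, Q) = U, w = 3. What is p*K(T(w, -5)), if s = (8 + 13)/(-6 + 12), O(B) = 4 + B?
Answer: -7/8 ≈ -0.87500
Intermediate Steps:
s = 7/2 (s = 21/6 = 21*(1/6) = 7/2 ≈ 3.5000)
K(g) = 7/2
p = -1/4 (p = 1/(4 - 8) = 1/(-4) = -1/4 ≈ -0.25000)
p*K(T(w, -5)) = -1/4*7/2 = -7/8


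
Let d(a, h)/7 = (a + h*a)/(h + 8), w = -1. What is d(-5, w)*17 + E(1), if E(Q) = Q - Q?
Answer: 0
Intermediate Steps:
E(Q) = 0
d(a, h) = 7*(a + a*h)/(8 + h) (d(a, h) = 7*((a + h*a)/(h + 8)) = 7*((a + a*h)/(8 + h)) = 7*(a + a*h)/(8 + h))
d(-5, w)*17 + E(1) = (7*(-5)*(1 - 1)/(8 - 1))*17 + 0 = (7*(-5)*0/7)*17 + 0 = (7*(-5)*(⅐)*0)*17 + 0 = 0*17 + 0 = 0 + 0 = 0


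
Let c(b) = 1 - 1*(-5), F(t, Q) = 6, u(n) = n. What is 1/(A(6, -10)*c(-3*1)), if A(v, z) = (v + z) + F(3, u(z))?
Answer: 1/12 ≈ 0.083333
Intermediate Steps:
A(v, z) = 6 + v + z (A(v, z) = (v + z) + 6 = 6 + v + z)
c(b) = 6 (c(b) = 1 + 5 = 6)
1/(A(6, -10)*c(-3*1)) = 1/((6 + 6 - 10)*6) = 1/(2*6) = 1/12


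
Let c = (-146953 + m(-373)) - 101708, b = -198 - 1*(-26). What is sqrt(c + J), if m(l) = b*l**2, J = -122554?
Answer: 7*I*sqrt(495947) ≈ 4929.6*I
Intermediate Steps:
b = -172 (b = -198 + 26 = -172)
m(l) = -172*l**2
c = -24178849 (c = (-146953 - 172*(-373)**2) - 101708 = (-146953 - 172*139129) - 101708 = (-146953 - 23930188) - 101708 = -24077141 - 101708 = -24178849)
sqrt(c + J) = sqrt(-24178849 - 122554) = sqrt(-24301403) = 7*I*sqrt(495947)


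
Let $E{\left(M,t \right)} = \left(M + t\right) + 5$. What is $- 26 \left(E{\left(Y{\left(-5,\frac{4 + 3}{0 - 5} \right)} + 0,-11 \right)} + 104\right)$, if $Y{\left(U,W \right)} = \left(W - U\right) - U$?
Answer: $- \frac{13858}{5} \approx -2771.6$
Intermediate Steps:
$Y{\left(U,W \right)} = W - 2 U$
$E{\left(M,t \right)} = 5 + M + t$
$- 26 \left(E{\left(Y{\left(-5,\frac{4 + 3}{0 - 5} \right)} + 0,-11 \right)} + 104\right) = - 26 \left(\left(5 + \left(\left(\frac{4 + 3}{0 - 5} - -10\right) + 0\right) - 11\right) + 104\right) = - 26 \left(\left(5 + \left(\left(\frac{7}{-5} + 10\right) + 0\right) - 11\right) + 104\right) = - 26 \left(\left(5 + \left(\left(7 \left(- \frac{1}{5}\right) + 10\right) + 0\right) - 11\right) + 104\right) = - 26 \left(\left(5 + \left(\left(- \frac{7}{5} + 10\right) + 0\right) - 11\right) + 104\right) = - 26 \left(\left(5 + \left(\frac{43}{5} + 0\right) - 11\right) + 104\right) = - 26 \left(\left(5 + \frac{43}{5} - 11\right) + 104\right) = - 26 \left(\frac{13}{5} + 104\right) = \left(-26\right) \frac{533}{5} = - \frac{13858}{5}$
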